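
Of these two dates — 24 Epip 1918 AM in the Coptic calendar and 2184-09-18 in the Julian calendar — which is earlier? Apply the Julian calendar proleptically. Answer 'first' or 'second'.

second

First date → JDN 2525537; second date → JDN 2519025.
JDN 2519025 < JDN 2525537, so the second date is earlier.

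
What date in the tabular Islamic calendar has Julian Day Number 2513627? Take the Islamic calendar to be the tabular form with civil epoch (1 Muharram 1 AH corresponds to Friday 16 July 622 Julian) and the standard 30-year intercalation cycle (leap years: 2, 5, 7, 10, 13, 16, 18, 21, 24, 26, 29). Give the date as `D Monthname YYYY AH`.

3 Dhu al-Hijjah 1595 AH

JDN 2513627 is 22 December 2169 in the Gregorian calendar.
In the tabular Islamic calendar that day is 3 Dhu al-Hijjah 1595 AH.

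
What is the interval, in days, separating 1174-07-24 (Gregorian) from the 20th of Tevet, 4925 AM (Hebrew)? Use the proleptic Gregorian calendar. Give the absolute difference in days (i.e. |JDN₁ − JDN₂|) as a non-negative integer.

3479

JDN of the first date = 2150059.
JDN of the second date = 2146580.
|2146580 − 2150059| = 3479.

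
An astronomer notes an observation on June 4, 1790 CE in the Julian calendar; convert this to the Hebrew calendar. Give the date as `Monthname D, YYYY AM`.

The source date corresponds to 15 June 1790 in the Gregorian calendar (JDN 2375010).
That day falls on 3 Tammuz 5550 AM in the Hebrew calendar.

Tammuz 3, 5550 AM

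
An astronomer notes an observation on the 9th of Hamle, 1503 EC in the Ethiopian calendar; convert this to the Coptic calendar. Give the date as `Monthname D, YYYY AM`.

Epip 9, 1227 AM

Both dates share Julian Day Number 2273134; in the Coptic calendar that is 9 Epip 1227 AM.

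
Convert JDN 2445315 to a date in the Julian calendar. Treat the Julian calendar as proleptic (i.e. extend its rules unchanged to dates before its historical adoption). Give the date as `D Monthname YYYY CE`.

28 November 1982 CE

The Gregorian equivalent of JDN 2445315 is 11 December 1982.
In the Julian calendar that day is 28 November 1982 CE.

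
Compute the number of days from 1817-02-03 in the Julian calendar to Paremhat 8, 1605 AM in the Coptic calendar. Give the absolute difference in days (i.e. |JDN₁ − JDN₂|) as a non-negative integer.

26327

First date → JDN 2384751; second date → JDN 2411078.
The interval is |2384751 − 2411078| = 26327 days.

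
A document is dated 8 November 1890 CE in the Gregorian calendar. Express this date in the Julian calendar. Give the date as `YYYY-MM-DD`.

The Julian–Gregorian offset here is 12 days (Julian trailing).
8 November 1890 Gregorian − 12 days → 27 October 1890 Julian.

1890-10-27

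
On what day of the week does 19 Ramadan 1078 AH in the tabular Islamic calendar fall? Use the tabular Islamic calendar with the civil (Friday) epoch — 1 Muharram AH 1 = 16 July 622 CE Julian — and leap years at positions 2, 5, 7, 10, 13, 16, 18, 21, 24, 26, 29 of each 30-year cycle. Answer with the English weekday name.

Saturday

In the Gregorian calendar this is 3 March 1668 (JDN 2330347).
2330347 ≡ 5 (mod 7); counting from Monday = 0 gives Saturday.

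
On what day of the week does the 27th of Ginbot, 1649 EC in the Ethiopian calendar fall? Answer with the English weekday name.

Equivalently 1 June 1657 Gregorian, JDN 2326419.
JDN 2326419 mod 7 = 4, and JDN 0 was a Monday, so this is a Friday.

Friday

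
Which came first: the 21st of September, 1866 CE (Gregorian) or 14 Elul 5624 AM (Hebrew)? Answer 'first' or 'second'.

second

First date → JDN 2402866; second date → JDN 2402130.
JDN 2402130 < JDN 2402866, so the second date is earlier.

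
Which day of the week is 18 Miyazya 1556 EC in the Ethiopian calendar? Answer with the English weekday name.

Thursday

In the proleptic Gregorian calendar this is 23 April 1564 (JDN 2292412).
2292412 ≡ 3 (mod 7); counting from Monday = 0 gives Thursday.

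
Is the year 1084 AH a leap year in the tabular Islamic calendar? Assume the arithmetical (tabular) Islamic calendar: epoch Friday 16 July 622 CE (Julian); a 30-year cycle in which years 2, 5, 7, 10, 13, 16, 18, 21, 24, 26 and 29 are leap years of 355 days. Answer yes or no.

Year 1084 AH is year 4 of its 30-year cycle; leap positions are 2, 5, 7, 10, 13, 16, 18, 21, 24, 26, 29, so it is a common year (354 days).

no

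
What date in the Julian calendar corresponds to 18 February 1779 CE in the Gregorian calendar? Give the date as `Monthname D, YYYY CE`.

February 7, 1779 CE

For dates in this range the Gregorian date is 11 days ahead of the Julian.
18 February 1779 Gregorian − 11 days → 7 February 1779 Julian.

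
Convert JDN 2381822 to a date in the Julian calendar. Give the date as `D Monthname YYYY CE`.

27 January 1809 CE

The Gregorian equivalent of JDN 2381822 is 8 February 1809.
In the Julian calendar that day is 27 January 1809 CE.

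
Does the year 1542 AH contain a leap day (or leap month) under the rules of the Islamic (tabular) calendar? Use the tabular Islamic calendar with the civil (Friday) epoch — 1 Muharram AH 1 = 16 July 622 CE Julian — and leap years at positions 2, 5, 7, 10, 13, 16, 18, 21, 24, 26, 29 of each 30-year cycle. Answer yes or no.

no

Year 1542 AH is year 12 of its 30-year cycle; leap positions are 2, 5, 7, 10, 13, 16, 18, 21, 24, 26, 29, so it is a common year (354 days).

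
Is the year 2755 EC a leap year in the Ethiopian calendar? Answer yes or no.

yes

2755 mod 4 = 3; in the Ethiopian calendar a year is leap when year mod 4 = 3, so it is a leap year.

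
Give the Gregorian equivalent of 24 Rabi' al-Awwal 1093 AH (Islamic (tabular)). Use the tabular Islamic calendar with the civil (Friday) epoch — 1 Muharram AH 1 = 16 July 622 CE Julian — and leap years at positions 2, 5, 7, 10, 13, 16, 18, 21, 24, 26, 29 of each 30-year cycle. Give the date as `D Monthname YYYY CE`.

2 April 1682 CE

Julian Day Number of the source date = 2335490.
Converting JDN 2335490 to the Gregorian calendar gives 2 April 1682 CE.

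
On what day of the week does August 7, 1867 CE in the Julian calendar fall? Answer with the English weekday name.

Monday

This is JDN 2403198 (19 August 1867 Gregorian).
JDN 2403198 mod 7 = 0, and JDN 0 was a Monday, so this is a Monday.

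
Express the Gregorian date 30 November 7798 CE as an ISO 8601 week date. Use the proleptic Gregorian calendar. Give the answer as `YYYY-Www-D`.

7798-W48-5

The weekday is Friday (ISO weekday 5).
That Friday belongs to ISO week 48 of ISO year 7798.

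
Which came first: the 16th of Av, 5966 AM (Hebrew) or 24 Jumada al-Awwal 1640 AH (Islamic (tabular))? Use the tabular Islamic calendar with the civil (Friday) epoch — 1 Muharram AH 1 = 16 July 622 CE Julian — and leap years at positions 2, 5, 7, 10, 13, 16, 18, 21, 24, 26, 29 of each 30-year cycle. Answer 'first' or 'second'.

first

Converting both to JDN: 2527017 vs 2529388; the smaller is the first.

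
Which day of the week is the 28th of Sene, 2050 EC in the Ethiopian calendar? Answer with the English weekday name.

In the Gregorian calendar this is 5 July 2058 (JDN 2472915).
2472915 ≡ 4 (mod 7); counting from Monday = 0 gives Friday.

Friday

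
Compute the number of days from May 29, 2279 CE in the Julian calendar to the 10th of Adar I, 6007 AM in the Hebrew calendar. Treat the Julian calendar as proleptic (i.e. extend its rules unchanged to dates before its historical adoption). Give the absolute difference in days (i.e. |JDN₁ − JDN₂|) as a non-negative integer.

JDN of the first date = 2553611.
JDN of the second date = 2541807.
|2541807 − 2553611| = 11804.

11804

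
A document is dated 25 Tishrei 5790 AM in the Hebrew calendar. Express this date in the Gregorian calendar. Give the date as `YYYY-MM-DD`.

2029-10-04

Julian Day Number of the source date = 2462414.
Converting JDN 2462414 to the Gregorian calendar gives 4 October 2029 CE.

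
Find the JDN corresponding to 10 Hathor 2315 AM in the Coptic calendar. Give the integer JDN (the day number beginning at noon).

Equivalently 23 November 2598 (Gregorian).
JDN 2400001 is 17 November 1858 CE (Gregorian), MJD 0; the target day is +270286 days from there, so JDN = 2670287.

2670287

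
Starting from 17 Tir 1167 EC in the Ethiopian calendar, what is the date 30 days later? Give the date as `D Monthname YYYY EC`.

The starting date is JDN 2150238; 2150238 + 30 = 2150268.
JDN 2150268 corresponds to 17 Yekatit 1167 EC.

17 Yekatit 1167 EC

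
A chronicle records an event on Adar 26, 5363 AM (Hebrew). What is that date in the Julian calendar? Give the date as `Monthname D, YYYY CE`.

February 27, 1603 CE

Julian Day Number of the source date = 2306611.
Converting JDN 2306611 to the Julian calendar gives 27 February 1603 CE.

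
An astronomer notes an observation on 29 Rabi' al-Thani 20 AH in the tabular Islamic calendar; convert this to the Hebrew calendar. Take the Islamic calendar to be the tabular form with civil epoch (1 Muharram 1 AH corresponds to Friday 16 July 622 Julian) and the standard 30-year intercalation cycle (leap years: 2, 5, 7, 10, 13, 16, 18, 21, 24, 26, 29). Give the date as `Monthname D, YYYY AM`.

Both dates share Julian Day Number 1955290; in the Hebrew calendar that is 1 Iyar 4401 AM.

Iyar 1, 4401 AM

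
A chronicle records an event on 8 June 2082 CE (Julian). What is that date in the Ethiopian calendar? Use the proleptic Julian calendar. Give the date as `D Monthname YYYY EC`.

Both dates share Julian Day Number 2481667; in the Ethiopian calendar that is 14 Sene 2074 EC.

14 Sene 2074 EC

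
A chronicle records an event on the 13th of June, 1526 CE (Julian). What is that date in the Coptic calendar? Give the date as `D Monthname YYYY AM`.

19 Paoni 1242 AM

Both dates share Julian Day Number 2278593; in the Coptic calendar that is 19 Paoni 1242 AM.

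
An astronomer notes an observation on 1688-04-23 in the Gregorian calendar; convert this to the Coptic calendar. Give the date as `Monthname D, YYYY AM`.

Parmouti 18, 1404 AM

Both dates share Julian Day Number 2337703; in the Coptic calendar that is 18 Parmouti 1404 AM.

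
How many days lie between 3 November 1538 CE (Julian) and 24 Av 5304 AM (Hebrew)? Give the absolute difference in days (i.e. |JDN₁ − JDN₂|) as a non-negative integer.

First date → JDN 2283119; second date → JDN 2285229.
The interval is |2283119 − 2285229| = 2110 days.

2110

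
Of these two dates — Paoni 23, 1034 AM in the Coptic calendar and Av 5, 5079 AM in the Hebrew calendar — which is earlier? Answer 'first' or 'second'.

first

The two dates have Julian Day Numbers 2202625 and 2203025 respectively.
Since 2202625 < 2203025, the first date comes first.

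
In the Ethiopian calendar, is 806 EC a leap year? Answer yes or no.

no

806 mod 4 = 2; in the Ethiopian calendar a year is leap when year mod 4 = 3, so it is a common year.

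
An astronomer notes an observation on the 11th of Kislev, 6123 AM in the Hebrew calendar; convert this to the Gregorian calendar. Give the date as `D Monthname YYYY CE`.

28 November 2362 CE

Julian Day Number of the source date = 2584094.
Converting JDN 2584094 to the Gregorian calendar gives 28 November 2362 CE.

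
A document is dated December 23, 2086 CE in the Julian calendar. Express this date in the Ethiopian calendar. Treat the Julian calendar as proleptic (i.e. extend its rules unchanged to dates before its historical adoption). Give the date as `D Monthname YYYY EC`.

27 Tahsas 2079 EC

Both dates share Julian Day Number 2483326; in the Ethiopian calendar that is 27 Tahsas 2079 EC.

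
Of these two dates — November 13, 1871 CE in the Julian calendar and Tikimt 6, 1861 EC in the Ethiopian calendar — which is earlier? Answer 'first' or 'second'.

second

The two dates have Julian Day Numbers 2404757 and 2403621 respectively.
Since 2403621 < 2404757, the second date comes first.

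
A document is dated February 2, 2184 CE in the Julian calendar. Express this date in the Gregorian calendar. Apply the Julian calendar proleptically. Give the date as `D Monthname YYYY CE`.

The Julian–Gregorian offset here is 14 days (Julian trailing).
2 February 2184 Julian + 14 days → 16 February 2184 Gregorian.

16 February 2184 CE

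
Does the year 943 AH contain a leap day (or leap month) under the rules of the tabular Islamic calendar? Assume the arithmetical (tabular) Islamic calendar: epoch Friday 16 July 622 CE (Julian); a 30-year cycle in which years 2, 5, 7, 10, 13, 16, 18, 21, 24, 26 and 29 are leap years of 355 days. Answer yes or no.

yes

Year 943 AH is year 13 of its 30-year cycle; leap positions are 2, 5, 7, 10, 13, 16, 18, 21, 24, 26, 29, so it is a leap year (355 days).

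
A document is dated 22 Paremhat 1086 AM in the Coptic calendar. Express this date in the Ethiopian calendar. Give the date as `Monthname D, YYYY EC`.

Megabit 22, 1362 EC

Julian Day Number of the source date = 2221527.
Converting JDN 2221527 to the Ethiopian calendar gives 22 Megabit 1362 EC.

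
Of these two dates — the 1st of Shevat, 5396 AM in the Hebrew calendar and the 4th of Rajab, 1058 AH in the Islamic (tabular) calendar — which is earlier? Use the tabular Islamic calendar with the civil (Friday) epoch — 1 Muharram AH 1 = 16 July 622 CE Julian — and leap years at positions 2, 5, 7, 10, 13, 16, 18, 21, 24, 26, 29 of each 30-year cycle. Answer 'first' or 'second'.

The two dates have Julian Day Numbers 2318604 and 2323186 respectively.
Since 2318604 < 2323186, the first date comes first.

first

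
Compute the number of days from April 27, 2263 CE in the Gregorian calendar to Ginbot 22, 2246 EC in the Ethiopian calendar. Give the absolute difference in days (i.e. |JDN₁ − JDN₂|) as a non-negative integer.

3252

JDN of the first date = 2547720.
JDN of the second date = 2544468.
|2544468 − 2547720| = 3252.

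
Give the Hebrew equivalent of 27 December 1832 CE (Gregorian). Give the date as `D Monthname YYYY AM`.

5 Tevet 5593 AM

Julian Day Number of the source date = 2390545.
Converting JDN 2390545 to the Hebrew calendar gives 5 Tevet 5593 AM.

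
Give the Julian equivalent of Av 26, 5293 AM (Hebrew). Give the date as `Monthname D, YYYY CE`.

August 17, 1533 CE

Both dates share Julian Day Number 2281215; in the Julian calendar that is 17 August 1533 CE.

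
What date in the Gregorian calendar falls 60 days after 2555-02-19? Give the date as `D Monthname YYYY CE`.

20 April 2555 CE

The starting date is JDN 2654304; 2654304 + 60 = 2654364.
JDN 2654364 corresponds to 20 April 2555 CE.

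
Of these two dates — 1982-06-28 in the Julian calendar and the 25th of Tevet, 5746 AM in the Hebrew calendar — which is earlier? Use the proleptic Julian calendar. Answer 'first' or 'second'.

The two dates have Julian Day Numbers 2445162 and 2446437 respectively.
Since 2445162 < 2446437, the first date comes first.

first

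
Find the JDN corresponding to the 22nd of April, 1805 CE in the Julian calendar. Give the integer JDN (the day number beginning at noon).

2380446

Equivalently 4 May 1805 (Gregorian).
JDN 2299161 is 15 October 1582 CE (Gregorian); the target day is +81285 days from there, so JDN = 2380446.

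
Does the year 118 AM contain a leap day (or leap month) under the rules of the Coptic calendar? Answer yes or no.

118 mod 4 = 2; in the Coptic calendar a year is leap when year mod 4 = 3, so it is a common year.

no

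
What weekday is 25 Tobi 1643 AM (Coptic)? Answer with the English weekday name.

Wednesday

In the Gregorian calendar this is 2 February 1927 (JDN 2424914).
JDN 2424914 mod 7 = 2, and JDN 0 was a Monday, so this is a Wednesday.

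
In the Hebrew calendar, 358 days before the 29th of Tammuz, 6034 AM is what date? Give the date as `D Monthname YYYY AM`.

27 Av 6033 AM

JDN of the 29th of Tammuz, 6034 AM = 2551837.
2551837 − 358 = 2551479.
JDN 2551479 in the Hebrew calendar is 27 Av 6033 AM.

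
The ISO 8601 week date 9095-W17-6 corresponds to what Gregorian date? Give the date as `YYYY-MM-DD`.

ISO week 1 of 9095 is the week containing the first Thursday of 9095.
Week 17, day 6 (Saturday) lands on 9095-04-27.

9095-04-27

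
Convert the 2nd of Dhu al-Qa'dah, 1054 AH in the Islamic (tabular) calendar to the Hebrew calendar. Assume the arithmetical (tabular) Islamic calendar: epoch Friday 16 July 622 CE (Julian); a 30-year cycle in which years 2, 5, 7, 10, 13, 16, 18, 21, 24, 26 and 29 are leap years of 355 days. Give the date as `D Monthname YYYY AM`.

The source date corresponds to 31 December 1644 in the Gregorian calendar (JDN 2321884).
That day falls on 2 Tevet 5405 AM in the Hebrew calendar.

2 Tevet 5405 AM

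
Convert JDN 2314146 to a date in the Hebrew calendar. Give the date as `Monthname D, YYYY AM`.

Cheshvan 1, 5384 AM

JDN 2314146 is 25 October 1623 in the Gregorian calendar.
In the Hebrew calendar that day is Cheshvan 1, 5384 AM.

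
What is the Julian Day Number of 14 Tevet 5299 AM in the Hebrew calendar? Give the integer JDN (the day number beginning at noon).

Equivalently 15 December 1538 (proleptic Gregorian).
JDN 2451545 is 1 January 2000 CE (Gregorian); the target day is −168394 days from there, so JDN = 2283151.

2283151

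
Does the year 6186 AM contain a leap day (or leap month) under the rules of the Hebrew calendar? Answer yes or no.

yes

Hebrew year 6186 is year 11 of its 19-year Metonic cycle; leap years are at positions 3, 6, 8, 11, 14, 17, 19, so it is a leap year (13 months).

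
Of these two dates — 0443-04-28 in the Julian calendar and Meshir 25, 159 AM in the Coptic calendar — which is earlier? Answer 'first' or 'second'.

second

The two dates have Julian Day Numbers 1882981 and 1882913 respectively.
Since 1882913 < 1882981, the second date comes first.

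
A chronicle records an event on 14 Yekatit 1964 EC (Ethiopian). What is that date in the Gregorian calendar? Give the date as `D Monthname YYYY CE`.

22 February 1972 CE

Julian Day Number of the source date = 2441370.
Converting JDN 2441370 to the Gregorian calendar gives 22 February 1972 CE.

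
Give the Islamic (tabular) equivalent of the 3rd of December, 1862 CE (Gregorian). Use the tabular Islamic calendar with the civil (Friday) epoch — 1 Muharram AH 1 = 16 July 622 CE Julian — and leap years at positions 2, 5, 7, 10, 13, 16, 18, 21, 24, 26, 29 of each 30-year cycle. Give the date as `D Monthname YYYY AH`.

Julian Day Number of the source date = 2401478.
Converting JDN 2401478 to the tabular Islamic calendar gives 10 Jumada al-Thani 1279 AH.

10 Jumada al-Thani 1279 AH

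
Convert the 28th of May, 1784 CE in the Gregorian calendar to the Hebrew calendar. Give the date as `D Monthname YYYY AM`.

Julian Day Number of the source date = 2372801.
Converting JDN 2372801 to the Hebrew calendar gives 8 Sivan 5544 AM.

8 Sivan 5544 AM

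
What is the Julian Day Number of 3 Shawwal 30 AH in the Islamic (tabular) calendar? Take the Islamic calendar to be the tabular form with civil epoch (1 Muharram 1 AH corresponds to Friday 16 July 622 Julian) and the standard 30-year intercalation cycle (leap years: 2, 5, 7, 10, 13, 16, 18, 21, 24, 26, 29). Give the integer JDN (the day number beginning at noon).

1958985

In the proleptic Gregorian calendar the same day is 2 June 651.
JDN 2299161 is 15 October 1582 CE (Gregorian); the target day is −340176 days from there, so JDN = 1958985.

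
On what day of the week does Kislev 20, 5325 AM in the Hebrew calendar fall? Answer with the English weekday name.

In the proleptic Gregorian calendar this is 4 December 1564 (JDN 2292637).
JDN 2292637 mod 7 = 4, and JDN 0 was a Monday, so this is a Friday.

Friday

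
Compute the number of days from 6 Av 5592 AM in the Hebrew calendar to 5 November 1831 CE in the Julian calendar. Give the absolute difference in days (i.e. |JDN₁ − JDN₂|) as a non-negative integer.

JDN of the first date = 2390398.
JDN of the second date = 2390139.
|2390139 − 2390398| = 259.

259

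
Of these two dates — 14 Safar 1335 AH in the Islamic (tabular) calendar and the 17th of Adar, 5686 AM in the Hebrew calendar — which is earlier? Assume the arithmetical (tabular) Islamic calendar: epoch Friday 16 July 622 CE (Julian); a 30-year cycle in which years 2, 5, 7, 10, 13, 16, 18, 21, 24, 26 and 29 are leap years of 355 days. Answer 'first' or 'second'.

The two dates have Julian Day Numbers 2421208 and 2424578 respectively.
Since 2421208 < 2424578, the first date comes first.

first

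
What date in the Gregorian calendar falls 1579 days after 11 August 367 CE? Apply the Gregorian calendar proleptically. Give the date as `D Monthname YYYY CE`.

The starting date is JDN 1855326; 1855326 + 1579 = 1856905.
JDN 1856905 corresponds to 7 December 371 CE.

7 December 371 CE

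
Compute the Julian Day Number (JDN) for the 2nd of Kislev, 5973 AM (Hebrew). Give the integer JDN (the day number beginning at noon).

In the Gregorian calendar the same day is 27 November 2212.
JDN 2400001 is 17 November 1858 CE (Gregorian), MJD 0; the target day is +129306 days from there, so JDN = 2529307.

2529307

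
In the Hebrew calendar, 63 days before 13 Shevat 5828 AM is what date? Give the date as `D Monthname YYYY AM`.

8 Kislev 5828 AM

JDN of 13 Shevat 5828 AM = 2476398.
2476398 − 63 = 2476335.
JDN 2476335 in the Hebrew calendar is 8 Kislev 5828 AM.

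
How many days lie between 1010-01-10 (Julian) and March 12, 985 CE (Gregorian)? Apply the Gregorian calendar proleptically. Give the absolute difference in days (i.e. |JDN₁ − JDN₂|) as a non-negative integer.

9075

First date → JDN 2089970; second date → JDN 2080895.
The interval is |2089970 − 2080895| = 9075 days.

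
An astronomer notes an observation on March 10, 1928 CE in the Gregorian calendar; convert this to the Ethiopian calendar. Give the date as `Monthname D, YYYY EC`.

Julian Day Number of the source date = 2425316.
Converting JDN 2425316 to the Ethiopian calendar gives 1 Megabit 1920 EC.

Megabit 1, 1920 EC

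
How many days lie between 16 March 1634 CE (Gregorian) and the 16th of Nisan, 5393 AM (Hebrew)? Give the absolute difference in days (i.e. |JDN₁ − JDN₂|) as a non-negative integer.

354

First date → JDN 2317941; second date → JDN 2317587.
The interval is |2317941 − 2317587| = 354 days.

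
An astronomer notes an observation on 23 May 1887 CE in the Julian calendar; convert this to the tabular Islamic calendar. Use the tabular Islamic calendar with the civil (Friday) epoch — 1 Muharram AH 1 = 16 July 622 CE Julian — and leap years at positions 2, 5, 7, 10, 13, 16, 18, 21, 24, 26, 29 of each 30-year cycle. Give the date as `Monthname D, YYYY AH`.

Ramadan 12, 1304 AH

Julian Day Number of the source date = 2410427.
Converting JDN 2410427 to the tabular Islamic calendar gives 12 Ramadan 1304 AH.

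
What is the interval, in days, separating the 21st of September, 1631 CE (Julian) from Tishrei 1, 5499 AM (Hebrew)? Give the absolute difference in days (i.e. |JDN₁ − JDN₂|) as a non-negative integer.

39065

First date → JDN 2317044; second date → JDN 2356109.
The interval is |2317044 − 2356109| = 39065 days.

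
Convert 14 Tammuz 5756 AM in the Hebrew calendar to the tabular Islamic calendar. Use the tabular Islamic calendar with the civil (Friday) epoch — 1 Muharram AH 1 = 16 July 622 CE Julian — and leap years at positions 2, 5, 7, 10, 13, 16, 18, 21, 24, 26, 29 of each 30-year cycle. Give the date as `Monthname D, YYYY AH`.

Safar 14, 1417 AH

Both dates share Julian Day Number 2450266; in the tabular Islamic calendar that is 14 Safar 1417 AH.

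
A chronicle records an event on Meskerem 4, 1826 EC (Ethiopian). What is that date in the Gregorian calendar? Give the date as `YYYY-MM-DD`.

Both dates share Julian Day Number 2390805; in the Gregorian calendar that is 13 September 1833 CE.

1833-09-13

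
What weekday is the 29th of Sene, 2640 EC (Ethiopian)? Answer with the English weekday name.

In the Gregorian calendar this is 11 July 2648 (JDN 2688414).
Since JDN mod 7 = 1 (0 = Monday), the day is Tuesday.

Tuesday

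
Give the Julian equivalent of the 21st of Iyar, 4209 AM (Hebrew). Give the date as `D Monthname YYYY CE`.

1 May 449 CE

Both dates share Julian Day Number 1885176; in the Julian calendar that is 1 May 449 CE.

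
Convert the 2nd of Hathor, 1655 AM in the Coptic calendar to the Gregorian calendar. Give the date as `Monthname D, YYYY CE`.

Both dates share Julian Day Number 2429214; in the Gregorian calendar that is 11 November 1938 CE.

November 11, 1938 CE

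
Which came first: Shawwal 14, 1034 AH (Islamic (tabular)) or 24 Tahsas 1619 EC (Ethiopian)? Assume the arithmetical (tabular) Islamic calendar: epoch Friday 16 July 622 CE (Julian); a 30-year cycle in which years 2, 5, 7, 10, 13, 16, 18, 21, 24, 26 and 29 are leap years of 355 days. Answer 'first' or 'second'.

first

Converting both to JDN: 2314780 vs 2315308; the smaller is the first.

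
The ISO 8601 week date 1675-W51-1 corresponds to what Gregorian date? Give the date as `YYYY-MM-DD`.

ISO week 1 of 1675 is the week containing the first Thursday of 1675.
Week 51, day 1 (Monday) lands on 1675-12-16.

1675-12-16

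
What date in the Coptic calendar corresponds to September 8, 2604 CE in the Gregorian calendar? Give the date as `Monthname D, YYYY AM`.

Both dates share Julian Day Number 2672402; in the Coptic calendar that is 28 Mesori 2320 AM.

Mesori 28, 2320 AM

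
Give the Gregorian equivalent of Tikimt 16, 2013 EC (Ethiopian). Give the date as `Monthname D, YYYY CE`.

October 26, 2020 CE

Julian Day Number of the source date = 2459149.
Converting JDN 2459149 to the Gregorian calendar gives 26 October 2020 CE.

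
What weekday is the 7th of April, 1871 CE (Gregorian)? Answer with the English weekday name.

2404525 ≡ 4 (mod 7); counting from Monday = 0 gives Friday.

Friday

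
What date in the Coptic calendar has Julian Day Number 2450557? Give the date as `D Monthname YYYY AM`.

10 Parmouti 1713 AM

The Gregorian equivalent of JDN 2450557 is 18 April 1997.
In the Coptic calendar that day is 10 Parmouti 1713 AM.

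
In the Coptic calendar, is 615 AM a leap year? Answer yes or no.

yes

615 mod 4 = 3; in the Coptic calendar a year is leap when year mod 4 = 3, so it is a leap year.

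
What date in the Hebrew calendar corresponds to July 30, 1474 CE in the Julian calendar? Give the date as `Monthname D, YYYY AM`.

Av 16, 5234 AM

The source date corresponds to 8 August 1474 in the proleptic Gregorian calendar (JDN 2259647).
That day falls on 16 Av 5234 AM in the Hebrew calendar.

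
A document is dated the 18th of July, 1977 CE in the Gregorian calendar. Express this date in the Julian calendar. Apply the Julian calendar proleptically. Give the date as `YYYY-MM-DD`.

For dates in this range the Gregorian date is 13 days ahead of the Julian.
18 July 1977 Gregorian − 13 days → 5 July 1977 Julian.

1977-07-05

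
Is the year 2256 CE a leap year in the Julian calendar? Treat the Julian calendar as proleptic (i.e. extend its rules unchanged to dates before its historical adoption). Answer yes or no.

2256 mod 4 = 0, so it is a leap year in the Julian calendar.

yes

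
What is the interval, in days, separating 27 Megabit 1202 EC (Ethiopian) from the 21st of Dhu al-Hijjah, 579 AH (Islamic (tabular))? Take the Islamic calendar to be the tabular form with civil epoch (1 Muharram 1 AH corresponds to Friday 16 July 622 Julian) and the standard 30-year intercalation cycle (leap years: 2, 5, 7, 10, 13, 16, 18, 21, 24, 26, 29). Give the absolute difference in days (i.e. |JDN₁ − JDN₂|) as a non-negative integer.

9483

JDN of the first date = 2163092.
JDN of the second date = 2153609.
|2153609 − 2163092| = 9483.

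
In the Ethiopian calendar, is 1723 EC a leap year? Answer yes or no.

yes

1723 mod 4 = 3; in the Ethiopian calendar a year is leap when year mod 4 = 3, so it is a leap year.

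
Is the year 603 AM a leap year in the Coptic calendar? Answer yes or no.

yes

603 mod 4 = 3; in the Coptic calendar a year is leap when year mod 4 = 3, so it is a leap year.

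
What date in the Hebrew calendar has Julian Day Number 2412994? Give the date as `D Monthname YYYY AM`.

10 Sivan 5654 AM

JDN 2412994 is 14 June 1894 in the Gregorian calendar.
In the Hebrew calendar that day is 10 Sivan 5654 AM.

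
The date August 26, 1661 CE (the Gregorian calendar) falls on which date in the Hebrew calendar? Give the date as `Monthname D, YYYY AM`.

Elul 1, 5421 AM

Julian Day Number of the source date = 2327966.
Converting JDN 2327966 to the Hebrew calendar gives 1 Elul 5421 AM.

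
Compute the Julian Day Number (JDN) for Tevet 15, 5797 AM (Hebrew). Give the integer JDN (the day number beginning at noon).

2465061

In the Gregorian calendar the same day is 2 January 2037.
JDN 2299161 is 15 October 1582 CE (Gregorian); the target day is +165900 days from there, so JDN = 2465061.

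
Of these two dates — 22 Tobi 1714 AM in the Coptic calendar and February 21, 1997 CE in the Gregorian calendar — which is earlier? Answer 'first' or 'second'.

First date → JDN 2450844; second date → JDN 2450501.
JDN 2450501 < JDN 2450844, so the second date is earlier.

second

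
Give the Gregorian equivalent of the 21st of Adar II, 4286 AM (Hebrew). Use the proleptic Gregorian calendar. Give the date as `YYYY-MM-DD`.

Both dates share Julian Day Number 1913260; in the Gregorian calendar that is 24 March 526 CE.

0526-03-24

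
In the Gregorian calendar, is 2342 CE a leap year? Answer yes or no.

no

2342 is not divisible by 4, so it is a common year.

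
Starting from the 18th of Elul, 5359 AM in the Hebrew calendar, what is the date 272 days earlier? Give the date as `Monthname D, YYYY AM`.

Kislev 12, 5359 AM

Counting 272 days back from JDN 2305333 reaches JDN 2305061, which is Kislev 12, 5359 AM.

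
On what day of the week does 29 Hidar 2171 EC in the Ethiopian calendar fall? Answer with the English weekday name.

Wednesday

In the Gregorian calendar this is 9 December 2178 (JDN 2516901).
JDN 2516901 mod 7 = 2, and JDN 0 was a Monday, so this is a Wednesday.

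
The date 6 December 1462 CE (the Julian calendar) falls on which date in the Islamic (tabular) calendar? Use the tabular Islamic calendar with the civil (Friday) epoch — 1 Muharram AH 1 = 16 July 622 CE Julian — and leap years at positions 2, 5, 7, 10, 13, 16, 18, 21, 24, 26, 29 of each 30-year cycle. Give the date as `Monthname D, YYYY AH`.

Both dates share Julian Day Number 2255393; in the tabular Islamic calendar that is 13 Rabi' al-Awwal 867 AH.

Rabi' al-Awwal 13, 867 AH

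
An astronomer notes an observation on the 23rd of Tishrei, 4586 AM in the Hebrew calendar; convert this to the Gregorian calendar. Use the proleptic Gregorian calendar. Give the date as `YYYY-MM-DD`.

0825-10-12

Julian Day Number of the source date = 2022670.
Converting JDN 2022670 to the Gregorian calendar gives 12 October 825 CE.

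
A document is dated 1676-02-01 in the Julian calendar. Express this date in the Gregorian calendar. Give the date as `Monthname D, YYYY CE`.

The Julian–Gregorian offset here is 10 days (Julian trailing).
1 February 1676 Julian + 10 days → 11 February 1676 Gregorian.

February 11, 1676 CE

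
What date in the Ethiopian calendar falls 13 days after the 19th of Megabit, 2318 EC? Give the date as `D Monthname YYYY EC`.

The starting date is JDN 2570703; 2570703 + 13 = 2570716.
JDN 2570716 corresponds to 2 Miyazya 2318 EC.

2 Miyazya 2318 EC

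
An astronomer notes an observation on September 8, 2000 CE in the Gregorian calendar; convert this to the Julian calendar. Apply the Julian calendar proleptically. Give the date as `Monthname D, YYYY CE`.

For dates in this range the Gregorian date is 13 days ahead of the Julian.
8 September 2000 Gregorian − 13 days → 26 August 2000 Julian.

August 26, 2000 CE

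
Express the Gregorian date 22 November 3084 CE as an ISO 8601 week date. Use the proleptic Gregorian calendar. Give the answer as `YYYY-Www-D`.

3084-W47-6

The weekday is Saturday (ISO weekday 6).
That Saturday belongs to ISO week 47 of ISO year 3084.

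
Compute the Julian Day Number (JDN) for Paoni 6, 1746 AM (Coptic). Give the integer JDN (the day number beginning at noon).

2462666

Equivalently 13 June 2030 (Gregorian).
JDN 2299161 is 15 October 1582 CE (Gregorian); the target day is +163505 days from there, so JDN = 2462666.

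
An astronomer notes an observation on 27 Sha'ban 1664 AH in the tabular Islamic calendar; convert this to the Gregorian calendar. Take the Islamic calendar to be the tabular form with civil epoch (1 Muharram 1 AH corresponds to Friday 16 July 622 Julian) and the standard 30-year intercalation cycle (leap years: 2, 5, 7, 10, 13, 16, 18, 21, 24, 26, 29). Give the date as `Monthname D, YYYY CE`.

August 31, 2236 CE

Both dates share Julian Day Number 2537985; in the Gregorian calendar that is 31 August 2236 CE.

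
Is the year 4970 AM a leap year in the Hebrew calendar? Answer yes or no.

yes

Hebrew year 4970 is year 11 of its 19-year Metonic cycle; leap years are at positions 3, 6, 8, 11, 14, 17, 19, so it is a leap year (13 months).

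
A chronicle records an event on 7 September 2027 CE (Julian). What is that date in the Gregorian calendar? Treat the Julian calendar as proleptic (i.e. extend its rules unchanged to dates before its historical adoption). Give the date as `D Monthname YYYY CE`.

20 September 2027 CE

The Julian–Gregorian offset here is 13 days (Julian trailing).
7 September 2027 Julian + 13 days → 20 September 2027 Gregorian.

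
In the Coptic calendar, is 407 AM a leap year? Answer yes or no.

yes

407 mod 4 = 3; in the Coptic calendar a year is leap when year mod 4 = 3, so it is a leap year.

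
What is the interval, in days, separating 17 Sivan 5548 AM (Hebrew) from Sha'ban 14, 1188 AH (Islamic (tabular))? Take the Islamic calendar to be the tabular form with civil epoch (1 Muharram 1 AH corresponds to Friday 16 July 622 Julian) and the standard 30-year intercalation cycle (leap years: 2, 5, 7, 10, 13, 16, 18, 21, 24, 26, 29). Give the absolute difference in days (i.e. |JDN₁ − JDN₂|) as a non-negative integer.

First date → JDN 2374287; second date → JDN 2369293.
The interval is |2374287 − 2369293| = 4994 days.

4994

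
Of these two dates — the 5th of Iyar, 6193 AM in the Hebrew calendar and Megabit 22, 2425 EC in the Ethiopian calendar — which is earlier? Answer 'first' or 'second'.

second

Converting both to JDN: 2609810 vs 2609788; the smaller is the second.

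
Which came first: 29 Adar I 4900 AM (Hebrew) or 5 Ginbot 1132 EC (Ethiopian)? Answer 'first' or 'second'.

first

First date → JDN 2137492; second date → JDN 2137563.
JDN 2137492 < JDN 2137563, so the first date is earlier.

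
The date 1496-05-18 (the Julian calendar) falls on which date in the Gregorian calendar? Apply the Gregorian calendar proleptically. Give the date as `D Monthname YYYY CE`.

27 May 1496 CE

The Julian–Gregorian offset here is 9 days (Julian trailing).
18 May 1496 Julian + 9 days → 27 May 1496 Gregorian.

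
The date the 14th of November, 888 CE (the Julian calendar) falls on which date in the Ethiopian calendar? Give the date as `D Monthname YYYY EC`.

18 Hidar 881 EC

Both dates share Julian Day Number 2045718; in the Ethiopian calendar that is 18 Hidar 881 EC.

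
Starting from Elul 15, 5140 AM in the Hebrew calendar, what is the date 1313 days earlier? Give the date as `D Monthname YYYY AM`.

1 Shevat 5137 AM

JDN of Elul 15, 5140 AM = 2225332.
2225332 − 1313 = 2224019.
JDN 2224019 in the Hebrew calendar is 1 Shevat 5137 AM.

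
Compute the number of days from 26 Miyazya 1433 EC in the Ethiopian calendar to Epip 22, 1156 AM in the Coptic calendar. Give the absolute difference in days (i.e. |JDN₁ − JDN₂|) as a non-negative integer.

279

First date → JDN 2247494; second date → JDN 2247215.
The interval is |2247494 − 2247215| = 279 days.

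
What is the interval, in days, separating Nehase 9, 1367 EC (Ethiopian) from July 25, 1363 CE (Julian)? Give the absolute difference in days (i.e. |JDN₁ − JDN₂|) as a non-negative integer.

4391

JDN of the first date = 2223490.
JDN of the second date = 2219099.
|2219099 − 2223490| = 4391.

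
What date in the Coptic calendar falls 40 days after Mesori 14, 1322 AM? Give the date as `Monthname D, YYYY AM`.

JDN of Mesori 14, 1322 AM = 2307868.
2307868 + 40 = 2307908.
JDN 2307908 in the Coptic calendar is Thout 19, 1323 AM.

Thout 19, 1323 AM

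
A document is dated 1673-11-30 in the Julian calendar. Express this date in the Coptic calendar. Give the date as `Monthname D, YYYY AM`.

Both dates share Julian Day Number 2332455; in the Coptic calendar that is 4 Koiak 1390 AM.

Koiak 4, 1390 AM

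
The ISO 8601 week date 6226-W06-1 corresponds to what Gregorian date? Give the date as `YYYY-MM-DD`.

ISO week 1 of 6226 is the week containing the first Thursday of 6226.
Week 6, day 1 (Monday) lands on 6226-02-06.

6226-02-06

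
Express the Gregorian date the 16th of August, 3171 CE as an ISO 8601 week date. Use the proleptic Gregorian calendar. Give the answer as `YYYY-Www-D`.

3171-W33-1

The weekday is Monday (ISO weekday 1).
That Monday belongs to ISO week 33 of ISO year 3171.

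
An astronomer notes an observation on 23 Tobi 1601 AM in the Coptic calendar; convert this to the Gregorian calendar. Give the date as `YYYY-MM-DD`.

1885-01-30

Julian Day Number of the source date = 2409572.
Converting JDN 2409572 to the Gregorian calendar gives 30 January 1885 CE.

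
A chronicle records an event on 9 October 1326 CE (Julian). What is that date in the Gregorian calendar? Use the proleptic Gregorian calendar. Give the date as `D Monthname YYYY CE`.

The Julian–Gregorian offset here is 8 days (Julian trailing).
9 October 1326 Julian + 8 days → 17 October 1326 Gregorian.

17 October 1326 CE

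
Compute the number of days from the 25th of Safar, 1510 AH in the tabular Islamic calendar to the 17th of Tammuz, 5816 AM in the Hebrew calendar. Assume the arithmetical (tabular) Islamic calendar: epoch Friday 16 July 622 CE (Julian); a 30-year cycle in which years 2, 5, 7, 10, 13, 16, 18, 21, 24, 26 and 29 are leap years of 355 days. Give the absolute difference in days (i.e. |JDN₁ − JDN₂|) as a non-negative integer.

JDN of the first date = 2483233.
JDN of the second date = 2472181.
|2472181 − 2483233| = 11052.

11052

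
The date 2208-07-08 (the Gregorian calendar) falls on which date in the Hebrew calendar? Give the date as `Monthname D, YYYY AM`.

Tammuz 23, 5968 AM

Julian Day Number of the source date = 2527704.
Converting JDN 2527704 to the Hebrew calendar gives 23 Tammuz 5968 AM.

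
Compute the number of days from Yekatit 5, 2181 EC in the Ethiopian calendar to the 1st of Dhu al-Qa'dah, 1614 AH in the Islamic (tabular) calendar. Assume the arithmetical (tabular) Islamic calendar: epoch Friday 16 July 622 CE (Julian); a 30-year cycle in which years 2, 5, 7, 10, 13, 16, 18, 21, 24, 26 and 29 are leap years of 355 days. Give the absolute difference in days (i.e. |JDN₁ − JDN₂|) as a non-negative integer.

292

JDN of the first date = 2520620.
JDN of the second date = 2520328.
|2520328 − 2520620| = 292.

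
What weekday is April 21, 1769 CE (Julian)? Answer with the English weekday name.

Tuesday

Equivalently 2 May 1769 Gregorian, JDN 2367296.
JDN 2367296 mod 7 = 1, and JDN 0 was a Monday, so this is a Tuesday.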